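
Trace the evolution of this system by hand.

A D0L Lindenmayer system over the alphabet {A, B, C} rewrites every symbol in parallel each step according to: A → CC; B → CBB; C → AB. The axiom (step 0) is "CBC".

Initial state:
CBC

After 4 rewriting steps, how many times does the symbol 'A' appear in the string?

11

step 0: CBC
step 1: ABCBBAB
step 2: CCCBBABCBBCBBCCCBB
step 3: ABABABCBBCBBCCCBBABCBBCBBABCBBCBBABABABCBBCBB
step 4: CCCBBCCCBBCCCBBABCBBCBBABCBBCBBABABABCBBCBBCCCBBABCBBCBBABCBBCBBCCCBBABCBBCBBABCBBCBBCCCBBCCCBBCCCBBABCBBCBBABCBBCBB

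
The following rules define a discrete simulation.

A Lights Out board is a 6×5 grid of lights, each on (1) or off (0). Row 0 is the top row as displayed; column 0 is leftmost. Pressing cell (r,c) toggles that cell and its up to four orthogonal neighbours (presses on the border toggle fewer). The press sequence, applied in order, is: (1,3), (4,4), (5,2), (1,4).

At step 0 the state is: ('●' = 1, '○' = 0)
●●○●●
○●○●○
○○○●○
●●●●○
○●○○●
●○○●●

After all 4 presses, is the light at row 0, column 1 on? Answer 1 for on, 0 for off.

gen 0: ●●○●●
○●○●○
○○○●○
●●●●○
○●○○●
●○○●●
gen 1: ●●○○●
○●●○●
○○○○○
●●●●○
○●○○●
●○○●●
gen 2: ●●○○●
○●●○●
○○○○○
●●●●●
○●○●○
●○○●○
gen 3: ●●○○●
○●●○●
○○○○○
●●●●●
○●●●○
●●●○○
gen 4: ●●○○○
○●●●○
○○○○●
●●●●●
○●●●○
●●●○○

1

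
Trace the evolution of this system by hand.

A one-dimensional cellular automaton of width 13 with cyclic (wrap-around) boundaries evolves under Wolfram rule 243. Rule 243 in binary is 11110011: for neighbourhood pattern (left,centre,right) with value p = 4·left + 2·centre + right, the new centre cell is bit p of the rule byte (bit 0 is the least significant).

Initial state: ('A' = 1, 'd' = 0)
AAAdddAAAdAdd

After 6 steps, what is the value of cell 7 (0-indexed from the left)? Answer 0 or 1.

[0] AAAdddAAAdAdd
[1] dAAAAAdAAAdAA
[2] AdAAAAAdAAAdA
[3] AAdAAAAAdAAAd
[4] dAAdAAAAAdAAA
[5] AdAAdAAAAAdAA
[6] AAdAAdAAAAAdA

1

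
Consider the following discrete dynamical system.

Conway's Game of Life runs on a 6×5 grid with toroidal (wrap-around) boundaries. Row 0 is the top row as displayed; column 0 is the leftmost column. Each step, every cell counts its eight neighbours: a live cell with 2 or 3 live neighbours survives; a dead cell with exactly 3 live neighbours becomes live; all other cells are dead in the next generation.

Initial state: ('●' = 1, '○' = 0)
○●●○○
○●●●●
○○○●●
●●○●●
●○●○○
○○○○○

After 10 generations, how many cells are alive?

20

[0] ○●●○○
○●●●●
○○○●●
●●○●●
●○●○○
○○○○○
[1] ●●○○○
○●○○●
○○○○○
○●○○○
●○●●○
○○●○○
[2] ●●●○○
○●○○○
●○○○○
○●●○○
○○●●○
●○●●●
[3] ○○○○○
○○●○○
●○●○○
○●●●○
●○○○○
●○○○○
[4] ○○○○○
○●○○○
○○○○○
●○●●●
●○●○●
○○○○○
[5] ○○○○○
○○○○○
●●●●●
●○●○○
●○●○○
○○○○○
[6] ○○○○○
●●●●●
●○●●●
○○○○○
○○○○○
○○○○○
[7] ●●●●●
○○○○○
○○○○○
○○○●●
○○○○○
○○○○○
[8] ●●●●●
●●●●●
○○○○○
○○○○○
○○○○○
●●●●●
[9] ○○○○○
○○○○○
●●●●●
○○○○○
●●●●●
○○○○○
[10] ○○○○○
●●●●●
●●●●●
○○○○○
●●●●●
●●●●●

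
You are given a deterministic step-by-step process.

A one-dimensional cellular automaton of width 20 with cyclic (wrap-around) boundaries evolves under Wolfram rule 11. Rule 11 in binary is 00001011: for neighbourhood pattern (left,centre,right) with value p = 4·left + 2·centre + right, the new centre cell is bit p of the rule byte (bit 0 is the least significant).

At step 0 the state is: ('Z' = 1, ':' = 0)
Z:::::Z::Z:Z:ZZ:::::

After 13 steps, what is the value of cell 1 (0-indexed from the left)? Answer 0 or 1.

0

k=0  Z:::::Z::Z:Z:ZZ:::::
k=1  ::ZZZZ::Z::::Z::ZZZZ
k=2  :ZZ::::Z::ZZZ::ZZ:::
k=3  ZZ::ZZZ::ZZ:::ZZ::ZZ
k=4  :::ZZ:::ZZ::ZZZ::ZZ:
k=5  ZZZZ::ZZZ::ZZ:::ZZ::
k=6  Z::::ZZ:::ZZ::ZZZ::Z
k=7  ::ZZZZ::ZZZ::ZZ:::ZZ
k=8  :ZZ::::ZZ:::ZZ::ZZZ:
k=9  ZZ::ZZZZ::ZZZ::ZZ:::
k=10  Z::ZZ::::ZZ:::ZZ::ZZ
k=11  ::ZZ::ZZZZ::ZZZ::ZZ:
k=12  ZZZ::ZZ::::ZZ:::ZZ::
k=13  Z:::ZZ::ZZZZ::ZZZ::Z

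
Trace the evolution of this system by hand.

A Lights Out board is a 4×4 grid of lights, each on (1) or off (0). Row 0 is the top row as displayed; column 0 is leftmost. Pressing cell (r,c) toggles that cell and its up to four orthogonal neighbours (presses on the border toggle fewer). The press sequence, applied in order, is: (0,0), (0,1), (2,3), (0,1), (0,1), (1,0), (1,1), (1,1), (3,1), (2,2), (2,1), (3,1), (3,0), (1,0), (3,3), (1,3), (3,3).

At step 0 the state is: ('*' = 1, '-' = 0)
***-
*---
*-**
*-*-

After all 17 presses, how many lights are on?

5

step 0: ***-
*---
*-**
*-*-
step 1: --*-
----
*-**
*-*-
step 2: **--
-*--
*-**
*-*-
step 3: **--
-*-*
*---
*-**
step 4: --*-
---*
*---
*-**
step 5: **--
-*-*
*---
*-**
step 6: -*--
*--*
----
*-**
step 7: ----
-***
-*--
*-**
step 8: -*--
*--*
----
*-**
step 9: -*--
*--*
-*--
-*-*
step 10: -*--
*-**
--**
-***
step 11: -*--
****
**-*
--**
step 12: -*--
****
*--*
**-*
step 13: -*--
****
---*
---*
step 14: **--
--**
*--*
---*
step 15: **--
--**
*---
--*-
step 16: **-*
----
*--*
--*-
step 17: **-*
----
*---
---*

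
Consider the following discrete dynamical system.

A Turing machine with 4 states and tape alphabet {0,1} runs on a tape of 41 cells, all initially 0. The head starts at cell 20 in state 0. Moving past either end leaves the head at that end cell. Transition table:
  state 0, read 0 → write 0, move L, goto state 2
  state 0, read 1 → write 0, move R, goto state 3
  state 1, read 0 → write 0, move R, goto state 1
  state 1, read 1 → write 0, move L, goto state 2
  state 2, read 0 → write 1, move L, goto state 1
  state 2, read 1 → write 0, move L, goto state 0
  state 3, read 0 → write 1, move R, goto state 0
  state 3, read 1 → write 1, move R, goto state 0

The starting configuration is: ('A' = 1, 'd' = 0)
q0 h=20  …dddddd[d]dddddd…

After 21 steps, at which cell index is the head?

0) q0 h=20  …dddddd[d]dddddd…
1) q2 h=19  …dddddd[d]dddddd…
2) q1 h=18  …dddddd[d]Addddd…
3) q1 h=19  …dddddd[A]dddddd…
4) q2 h=18  …dddddd[d]dddddd…
5) q1 h=17  …dddddd[d]Addddd…
6) q1 h=18  …dddddd[A]dddddd…
7) q2 h=17  …dddddd[d]dddddd…
8) q1 h=16  …dddddd[d]Addddd…
9) q1 h=17  …dddddd[A]dddddd…
10) q2 h=16  …dddddd[d]dddddd…
11) q1 h=15  …dddddd[d]Addddd…
12) q1 h=16  …dddddd[A]dddddd…
13) q2 h=15  …dddddd[d]dddddd…
14) q1 h=14  …dddddd[d]Addddd…
15) q1 h=15  …dddddd[A]dddddd…
16) q2 h=14  …dddddd[d]dddddd…
17) q1 h=13  …dddddd[d]Addddd…
18) q1 h=14  …dddddd[A]dddddd…
19) q2 h=13  …dddddd[d]dddddd…
20) q1 h=12  …dddddd[d]Addddd…
21) q1 h=13  …dddddd[A]dddddd…

13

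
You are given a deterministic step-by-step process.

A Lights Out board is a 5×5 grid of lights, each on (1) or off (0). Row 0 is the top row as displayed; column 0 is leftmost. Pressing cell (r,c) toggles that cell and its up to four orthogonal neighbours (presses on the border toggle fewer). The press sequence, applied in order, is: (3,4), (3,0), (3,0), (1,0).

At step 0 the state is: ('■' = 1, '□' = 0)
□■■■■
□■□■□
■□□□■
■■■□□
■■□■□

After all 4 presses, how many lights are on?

16

[0] □■■■■
□■□■□
■□□□■
■■■□□
■■□■□
[1] □■■■■
□■□■□
■□□□□
■■■■■
■■□■■
[2] □■■■■
□■□■□
□□□□□
□□■■■
□■□■■
[3] □■■■■
□■□■□
■□□□□
■■■■■
■■□■■
[4] ■■■■■
■□□■□
□□□□□
■■■■■
■■□■■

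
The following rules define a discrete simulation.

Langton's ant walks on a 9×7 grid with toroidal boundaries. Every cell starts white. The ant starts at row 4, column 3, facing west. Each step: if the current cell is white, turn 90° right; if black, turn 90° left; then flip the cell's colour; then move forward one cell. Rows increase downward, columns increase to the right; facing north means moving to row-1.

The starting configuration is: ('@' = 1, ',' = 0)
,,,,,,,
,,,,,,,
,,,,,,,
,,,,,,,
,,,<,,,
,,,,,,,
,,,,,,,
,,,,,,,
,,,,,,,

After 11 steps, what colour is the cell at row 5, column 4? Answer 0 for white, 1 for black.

1

step 0: ,,,,,,,
,,,,,,,
,,,,,,,
,,,,,,,
,,,<,,,
,,,,,,,
,,,,,,,
,,,,,,,
,,,,,,,
step 1: ,,,,,,,
,,,,,,,
,,,,,,,
,,,^,,,
,,,@,,,
,,,,,,,
,,,,,,,
,,,,,,,
,,,,,,,
step 2: ,,,,,,,
,,,,,,,
,,,,,,,
,,,@>,,
,,,@,,,
,,,,,,,
,,,,,,,
,,,,,,,
,,,,,,,
step 3: ,,,,,,,
,,,,,,,
,,,,,,,
,,,@@,,
,,,@v,,
,,,,,,,
,,,,,,,
,,,,,,,
,,,,,,,
step 4: ,,,,,,,
,,,,,,,
,,,,,,,
,,,@@,,
,,,<@,,
,,,,,,,
,,,,,,,
,,,,,,,
,,,,,,,
step 5: ,,,,,,,
,,,,,,,
,,,,,,,
,,,@@,,
,,,,@,,
,,,v,,,
,,,,,,,
,,,,,,,
,,,,,,,
step 6: ,,,,,,,
,,,,,,,
,,,,,,,
,,,@@,,
,,,,@,,
,,<@,,,
,,,,,,,
,,,,,,,
,,,,,,,
step 7: ,,,,,,,
,,,,,,,
,,,,,,,
,,,@@,,
,,^,@,,
,,@@,,,
,,,,,,,
,,,,,,,
,,,,,,,
step 8: ,,,,,,,
,,,,,,,
,,,,,,,
,,,@@,,
,,@>@,,
,,@@,,,
,,,,,,,
,,,,,,,
,,,,,,,
step 9: ,,,,,,,
,,,,,,,
,,,,,,,
,,,@@,,
,,@@@,,
,,@v,,,
,,,,,,,
,,,,,,,
,,,,,,,
step 10: ,,,,,,,
,,,,,,,
,,,,,,,
,,,@@,,
,,@@@,,
,,@,>,,
,,,,,,,
,,,,,,,
,,,,,,,
step 11: ,,,,,,,
,,,,,,,
,,,,,,,
,,,@@,,
,,@@@,,
,,@,@,,
,,,,v,,
,,,,,,,
,,,,,,,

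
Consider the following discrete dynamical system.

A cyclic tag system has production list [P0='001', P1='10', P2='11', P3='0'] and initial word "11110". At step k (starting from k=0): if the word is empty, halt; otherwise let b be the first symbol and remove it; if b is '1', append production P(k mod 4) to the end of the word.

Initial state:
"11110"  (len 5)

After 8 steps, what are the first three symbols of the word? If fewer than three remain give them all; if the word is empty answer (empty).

101

gen 0: "11110"  (len 5)
gen 1: "1110001"  (len 7)
gen 2: "11000110"  (len 8)
gen 3: "100011011"  (len 9)
gen 4: "000110110"  (len 9)
gen 5: "00110110"  (len 8)
gen 6: "0110110"  (len 7)
gen 7: "110110"  (len 6)
gen 8: "101100"  (len 6)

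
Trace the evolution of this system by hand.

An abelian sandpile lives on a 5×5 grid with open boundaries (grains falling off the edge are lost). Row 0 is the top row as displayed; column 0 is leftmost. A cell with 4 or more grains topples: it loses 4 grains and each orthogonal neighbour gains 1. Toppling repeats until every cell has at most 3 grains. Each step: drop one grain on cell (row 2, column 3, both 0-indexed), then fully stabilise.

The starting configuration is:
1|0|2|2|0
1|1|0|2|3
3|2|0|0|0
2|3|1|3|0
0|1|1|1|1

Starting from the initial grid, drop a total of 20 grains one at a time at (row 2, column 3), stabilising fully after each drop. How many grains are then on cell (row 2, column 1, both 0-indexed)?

step 0: 1|0|2|2|0
1|1|0|2|3
3|2|0|0|0
2|3|1|3|0
0|1|1|1|1
step 1: 1|0|2|2|0
1|1|0|2|3
3|2|0|1|0
2|3|1|3|0
0|1|1|1|1
step 2: 1|0|2|2|0
1|1|0|2|3
3|2|0|2|0
2|3|1|3|0
0|1|1|1|1
step 3: 1|0|2|2|0
1|1|0|2|3
3|2|0|3|0
2|3|1|3|0
0|1|1|1|1
step 4: 1|0|2|2|0
1|1|0|3|3
3|2|1|1|1
2|3|2|0|1
0|1|1|2|1
step 5: 1|0|2|2|0
1|1|0|3|3
3|2|1|2|1
2|3|2|0|1
0|1|1|2|1
step 6: 1|0|2|2|0
1|1|0|3|3
3|2|1|3|1
2|3|2|0|1
0|1|1|2|1
step 7: 1|0|2|3|1
1|1|1|1|0
3|2|2|1|3
2|3|2|1|1
0|1|1|2|1
step 8: 1|0|2|3|1
1|1|1|1|0
3|2|2|2|3
2|3|2|1|1
0|1|1|2|1
step 9: 1|0|2|3|1
1|1|1|1|0
3|2|2|3|3
2|3|2|1|1
0|1|1|2|1
step 10: 1|0|2|3|1
1|1|1|2|1
3|2|3|1|0
2|3|2|2|2
0|1|1|2|1
step 11: 1|0|2|3|1
1|1|1|2|1
3|2|3|2|0
2|3|2|2|2
0|1|1|2|1
step 12: 1|0|2|3|1
1|1|1|2|1
3|2|3|3|0
2|3|2|2|2
0|1|1|2|1
step 13: 1|0|2|3|1
1|1|2|3|1
3|3|0|1|1
2|3|3|3|2
0|1|1|2|1
step 14: 1|0|2|3|1
1|1|2|3|1
3|3|0|2|1
2|3|3|3|2
0|1|1|2|1
step 15: 1|0|2|3|1
1|1|2|3|1
3|3|0|3|1
2|3|3|3|2
0|1|1|2|1
step 16: 1|0|3|0|2
2|2|3|1|2
1|1|3|2|2
0|2|1|1|3
1|2|2|3|1
step 17: 1|0|3|0|2
2|2|3|1|2
1|1|3|3|2
0|2|1|1|3
1|2|2|3|1
step 18: 1|1|0|1|2
2|3|1|3|2
1|2|1|1|3
0|2|2|2|3
1|2|2|3|1
step 19: 1|1|0|1|2
2|3|1|3|2
1|2|1|2|3
0|2|2|2|3
1|2|2|3|1
step 20: 1|1|0|1|2
2|3|1|3|2
1|2|1|3|3
0|2|2|2|3
1|2|2|3|1

2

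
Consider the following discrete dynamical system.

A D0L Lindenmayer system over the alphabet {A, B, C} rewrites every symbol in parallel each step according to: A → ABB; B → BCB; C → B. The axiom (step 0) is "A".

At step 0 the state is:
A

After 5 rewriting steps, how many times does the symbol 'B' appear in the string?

[0] A
[1] ABB
[2] ABBBCBBCB
[3] ABBBCBBCBBCBBBCBBCBBBCB
[4] ABBBCBBCBBCBBBCBBCBBBCBBCBBBCBBCBBCBBBCBBCBBBCBBCBBCBBBCB
[5] ABBBCBBCBBCBBBCBBCBBBCBBCBBBCBBCBBCBBBCBBCBBBCBBCBBCBBBCBB…BCBBBCBBCBBCBBBCBBCBBBCBBCBBCBBBCBBCBBBCBBCBBBCBBCBBCBBBCB  (len 139)

98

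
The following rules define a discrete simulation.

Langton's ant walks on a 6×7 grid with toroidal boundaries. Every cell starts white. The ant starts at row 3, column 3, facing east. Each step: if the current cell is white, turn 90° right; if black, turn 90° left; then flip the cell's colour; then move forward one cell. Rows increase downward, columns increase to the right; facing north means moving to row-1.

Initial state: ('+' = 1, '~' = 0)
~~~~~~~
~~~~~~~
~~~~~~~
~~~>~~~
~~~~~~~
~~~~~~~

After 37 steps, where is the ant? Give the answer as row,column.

2,6

0) ~~~~~~~
~~~~~~~
~~~~~~~
~~~>~~~
~~~~~~~
~~~~~~~
1) ~~~~~~~
~~~~~~~
~~~~~~~
~~~+~~~
~~~v~~~
~~~~~~~
2) ~~~~~~~
~~~~~~~
~~~~~~~
~~~+~~~
~~<+~~~
~~~~~~~
3) ~~~~~~~
~~~~~~~
~~~~~~~
~~^+~~~
~~++~~~
~~~~~~~
4) ~~~~~~~
~~~~~~~
~~~~~~~
~~+>~~~
~~++~~~
~~~~~~~
5) ~~~~~~~
~~~~~~~
~~~^~~~
~~+~~~~
~~++~~~
~~~~~~~
6) ~~~~~~~
~~~~~~~
~~~+>~~
~~+~~~~
~~++~~~
~~~~~~~
7) ~~~~~~~
~~~~~~~
~~~++~~
~~+~v~~
~~++~~~
~~~~~~~
8) ~~~~~~~
~~~~~~~
~~~++~~
~~+<+~~
~~++~~~
~~~~~~~
9) ~~~~~~~
~~~~~~~
~~~^+~~
~~+++~~
~~++~~~
~~~~~~~
10) ~~~~~~~
~~~~~~~
~~<~+~~
~~+++~~
~~++~~~
~~~~~~~
11) ~~~~~~~
~~^~~~~
~~+~+~~
~~+++~~
~~++~~~
~~~~~~~
12) ~~~~~~~
~~+>~~~
~~+~+~~
~~+++~~
~~++~~~
~~~~~~~
13) ~~~~~~~
~~++~~~
~~+v+~~
~~+++~~
~~++~~~
~~~~~~~
14) ~~~~~~~
~~++~~~
~~<++~~
~~+++~~
~~++~~~
~~~~~~~
15) ~~~~~~~
~~++~~~
~~~++~~
~~v++~~
~~++~~~
~~~~~~~
16) ~~~~~~~
~~++~~~
~~~++~~
~~~>+~~
~~++~~~
~~~~~~~
17) ~~~~~~~
~~++~~~
~~~^+~~
~~~~+~~
~~++~~~
~~~~~~~
18) ~~~~~~~
~~++~~~
~~<~+~~
~~~~+~~
~~++~~~
~~~~~~~
19) ~~~~~~~
~~^+~~~
~~+~+~~
~~~~+~~
~~++~~~
~~~~~~~
20) ~~~~~~~
~<~+~~~
~~+~+~~
~~~~+~~
~~++~~~
~~~~~~~
21) ~^~~~~~
~+~+~~~
~~+~+~~
~~~~+~~
~~++~~~
~~~~~~~
22) ~+>~~~~
~+~+~~~
~~+~+~~
~~~~+~~
~~++~~~
~~~~~~~
23) ~++~~~~
~+v+~~~
~~+~+~~
~~~~+~~
~~++~~~
~~~~~~~
24) ~++~~~~
~<++~~~
~~+~+~~
~~~~+~~
~~++~~~
~~~~~~~
25) ~++~~~~
~~++~~~
~v+~+~~
~~~~+~~
~~++~~~
~~~~~~~
26) ~++~~~~
~~++~~~
<++~+~~
~~~~+~~
~~++~~~
~~~~~~~
27) ~++~~~~
^~++~~~
+++~+~~
~~~~+~~
~~++~~~
~~~~~~~
28) ~++~~~~
+>++~~~
+++~+~~
~~~~+~~
~~++~~~
~~~~~~~
29) ~++~~~~
++++~~~
+v+~+~~
~~~~+~~
~~++~~~
~~~~~~~
30) ~++~~~~
++++~~~
+~>~+~~
~~~~+~~
~~++~~~
~~~~~~~
31) ~++~~~~
++^+~~~
+~~~+~~
~~~~+~~
~~++~~~
~~~~~~~
32) ~++~~~~
+<~+~~~
+~~~+~~
~~~~+~~
~~++~~~
~~~~~~~
33) ~++~~~~
+~~+~~~
+v~~+~~
~~~~+~~
~~++~~~
~~~~~~~
34) ~++~~~~
+~~+~~~
<+~~+~~
~~~~+~~
~~++~~~
~~~~~~~
35) ~++~~~~
+~~+~~~
~+~~+~~
v~~~+~~
~~++~~~
~~~~~~~
36) ~++~~~~
+~~+~~~
~+~~+~~
+~~~+~<
~~++~~~
~~~~~~~
37) ~++~~~~
+~~+~~~
~+~~+~^
+~~~+~+
~~++~~~
~~~~~~~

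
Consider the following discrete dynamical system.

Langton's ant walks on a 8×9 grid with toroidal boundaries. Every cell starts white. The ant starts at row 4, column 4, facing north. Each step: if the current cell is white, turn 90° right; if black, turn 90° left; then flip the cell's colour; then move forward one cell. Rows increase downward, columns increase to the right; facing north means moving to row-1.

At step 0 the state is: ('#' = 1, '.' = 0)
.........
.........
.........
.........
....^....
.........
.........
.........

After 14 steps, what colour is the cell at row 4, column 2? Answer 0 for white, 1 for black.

step 0: .........
.........
.........
.........
....^....
.........
.........
.........
step 1: .........
.........
.........
.........
....#>...
.........
.........
.........
step 2: .........
.........
.........
.........
....##...
.....v...
.........
.........
step 3: .........
.........
.........
.........
....##...
....<#...
.........
.........
step 4: .........
.........
.........
.........
....^#...
....##...
.........
.........
step 5: .........
.........
.........
.........
...<.#...
....##...
.........
.........
step 6: .........
.........
.........
...^.....
...#.#...
....##...
.........
.........
step 7: .........
.........
.........
...#>....
...#.#...
....##...
.........
.........
step 8: .........
.........
.........
...##....
...#v#...
....##...
.........
.........
step 9: .........
.........
.........
...##....
...<##...
....##...
.........
.........
step 10: .........
.........
.........
...##....
....##...
...v##...
.........
.........
step 11: .........
.........
.........
...##....
....##...
..<###...
.........
.........
step 12: .........
.........
.........
...##....
..^.##...
..####...
.........
.........
step 13: .........
.........
.........
...##....
..#>##...
..####...
.........
.........
step 14: .........
.........
.........
...##....
..####...
..#v##...
.........
.........

1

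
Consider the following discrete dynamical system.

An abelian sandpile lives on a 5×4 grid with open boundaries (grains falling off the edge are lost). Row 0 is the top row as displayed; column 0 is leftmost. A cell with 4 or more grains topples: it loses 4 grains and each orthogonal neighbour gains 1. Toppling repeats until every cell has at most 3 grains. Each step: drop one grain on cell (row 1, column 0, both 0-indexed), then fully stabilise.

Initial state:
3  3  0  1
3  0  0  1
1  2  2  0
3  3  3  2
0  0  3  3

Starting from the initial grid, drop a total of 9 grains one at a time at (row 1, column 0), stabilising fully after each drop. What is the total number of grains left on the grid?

30

k=0  3  3  0  1
3  0  0  1
1  2  2  0
3  3  3  2
0  0  3  3
k=1  1  0  1  1
1  2  0  1
2  2  2  0
3  3  3  2
0  0  3  3
k=2  1  0  1  1
2  2  0  1
2  2  2  0
3  3  3  2
0  0  3  3
k=3  1  0  1  1
3  2  0  1
2  2  2  0
3  3  3  2
0  0  3  3
k=4  2  0  1  1
0  3  0  1
3  2  2  0
3  3  3  2
0  0  3  3
k=5  2  0  1  1
1  3  0  1
3  2  2  0
3  3  3  2
0  0  3  3
k=6  2  0  1  1
2  3  0  1
3  2  2  0
3  3  3  2
0  0  3  3
k=7  2  0  1  1
3  3  0  1
3  2  2  0
3  3  3  2
0  0  3  3
k=8  3  1  1  1
2  1  2  1
2  2  0  2
1  2  3  0
1  2  1  1
k=9  3  1  1  1
3  1  2  1
2  2  0  2
1  2  3  0
1  2  1  1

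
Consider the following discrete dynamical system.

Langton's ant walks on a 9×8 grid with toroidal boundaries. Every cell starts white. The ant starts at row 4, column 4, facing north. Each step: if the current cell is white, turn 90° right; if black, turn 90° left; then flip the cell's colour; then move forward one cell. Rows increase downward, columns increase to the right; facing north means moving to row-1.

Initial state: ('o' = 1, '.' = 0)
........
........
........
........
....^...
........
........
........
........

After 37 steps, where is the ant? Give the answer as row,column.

step 0: ........
........
........
........
....^...
........
........
........
........
step 1: ........
........
........
........
....o>..
........
........
........
........
step 2: ........
........
........
........
....oo..
.....v..
........
........
........
step 3: ........
........
........
........
....oo..
....<o..
........
........
........
step 4: ........
........
........
........
....^o..
....oo..
........
........
........
step 5: ........
........
........
........
...<.o..
....oo..
........
........
........
step 6: ........
........
........
...^....
...o.o..
....oo..
........
........
........
step 7: ........
........
........
...o>...
...o.o..
....oo..
........
........
........
step 8: ........
........
........
...oo...
...ovo..
....oo..
........
........
........
step 9: ........
........
........
...oo...
...<oo..
....oo..
........
........
........
step 10: ........
........
........
...oo...
....oo..
...voo..
........
........
........
step 11: ........
........
........
...oo...
....oo..
..<ooo..
........
........
........
step 12: ........
........
........
...oo...
..^.oo..
..oooo..
........
........
........
step 13: ........
........
........
...oo...
..o>oo..
..oooo..
........
........
........
step 14: ........
........
........
...oo...
..oooo..
..ovoo..
........
........
........
step 15: ........
........
........
...oo...
..oooo..
..o.>o..
........
........
........
step 16: ........
........
........
...oo...
..oo^o..
..o..o..
........
........
........
step 17: ........
........
........
...oo...
..o<.o..
..o..o..
........
........
........
step 18: ........
........
........
...oo...
..o..o..
..ov.o..
........
........
........
step 19: ........
........
........
...oo...
..o..o..
..<o.o..
........
........
........
step 20: ........
........
........
...oo...
..o..o..
...o.o..
..v.....
........
........
step 21: ........
........
........
...oo...
..o..o..
...o.o..
.<o.....
........
........
step 22: ........
........
........
...oo...
..o..o..
.^.o.o..
.oo.....
........
........
step 23: ........
........
........
...oo...
..o..o..
.o>o.o..
.oo.....
........
........
step 24: ........
........
........
...oo...
..o..o..
.ooo.o..
.ov.....
........
........
step 25: ........
........
........
...oo...
..o..o..
.ooo.o..
.o.>....
........
........
step 26: ........
........
........
...oo...
..o..o..
.ooo.o..
.o.o....
...v....
........
step 27: ........
........
........
...oo...
..o..o..
.ooo.o..
.o.o....
..<o....
........
step 28: ........
........
........
...oo...
..o..o..
.ooo.o..
.o^o....
..oo....
........
step 29: ........
........
........
...oo...
..o..o..
.ooo.o..
.oo>....
..oo....
........
step 30: ........
........
........
...oo...
..o..o..
.oo^.o..
.oo.....
..oo....
........
step 31: ........
........
........
...oo...
..o..o..
.o<..o..
.oo.....
..oo....
........
step 32: ........
........
........
...oo...
..o..o..
.o...o..
.ov.....
..oo....
........
step 33: ........
........
........
...oo...
..o..o..
.o...o..
.o.>....
..oo....
........
step 34: ........
........
........
...oo...
..o..o..
.o...o..
.o.o....
..ov....
........
step 35: ........
........
........
...oo...
..o..o..
.o...o..
.o.o....
..o.>...
........
step 36: ........
........
........
...oo...
..o..o..
.o...o..
.o.o....
..o.o...
....v...
step 37: ........
........
........
...oo...
..o..o..
.o...o..
.o.o....
..o.o...
...<o...

8,3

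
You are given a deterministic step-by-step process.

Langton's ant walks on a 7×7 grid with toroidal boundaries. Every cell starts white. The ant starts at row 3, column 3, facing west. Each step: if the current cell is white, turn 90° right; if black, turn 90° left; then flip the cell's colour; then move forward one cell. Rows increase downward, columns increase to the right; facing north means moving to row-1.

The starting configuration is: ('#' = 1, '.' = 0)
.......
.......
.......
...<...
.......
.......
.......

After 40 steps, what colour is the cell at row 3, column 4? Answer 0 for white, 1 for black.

0

step 0: .......
.......
.......
...<...
.......
.......
.......
step 1: .......
.......
...^...
...#...
.......
.......
.......
step 2: .......
.......
...#>..
...#...
.......
.......
.......
step 3: .......
.......
...##..
...#v..
.......
.......
.......
step 4: .......
.......
...##..
...<#..
.......
.......
.......
step 5: .......
.......
...##..
....#..
...v...
.......
.......
step 6: .......
.......
...##..
....#..
..<#...
.......
.......
step 7: .......
.......
...##..
..^.#..
..##...
.......
.......
step 8: .......
.......
...##..
..#>#..
..##...
.......
.......
step 9: .......
.......
...##..
..###..
..#v...
.......
.......
step 10: .......
.......
...##..
..###..
..#.>..
.......
.......
step 11: .......
.......
...##..
..###..
..#.#..
....v..
.......
step 12: .......
.......
...##..
..###..
..#.#..
...<#..
.......
step 13: .......
.......
...##..
..###..
..#^#..
...##..
.......
step 14: .......
.......
...##..
..###..
..##>..
...##..
.......
step 15: .......
.......
...##..
..##^..
..##...
...##..
.......
step 16: .......
.......
...##..
..#<...
..##...
...##..
.......
step 17: .......
.......
...##..
..#....
..#v...
...##..
.......
step 18: .......
.......
...##..
..#....
..#.>..
...##..
.......
step 19: .......
.......
...##..
..#....
..#.#..
...#v..
.......
step 20: .......
.......
...##..
..#....
..#.#..
...#.>.
.......
step 21: .......
.......
...##..
..#....
..#.#..
...#.#.
.....v.
step 22: .......
.......
...##..
..#....
..#.#..
...#.#.
....<#.
step 23: .......
.......
...##..
..#....
..#.#..
...#^#.
....##.
step 24: .......
.......
...##..
..#....
..#.#..
...##>.
....##.
step 25: .......
.......
...##..
..#....
..#.#^.
...##..
....##.
step 26: .......
.......
...##..
..#....
..#.##>
...##..
....##.
step 27: .......
.......
...##..
..#....
..#.###
...##.v
....##.
step 28: .......
.......
...##..
..#....
..#.###
...##<#
....##.
step 29: .......
.......
...##..
..#....
..#.#^#
...####
....##.
step 30: .......
.......
...##..
..#....
..#.<.#
...####
....##.
step 31: .......
.......
...##..
..#....
..#...#
...#v##
....##.
step 32: .......
.......
...##..
..#....
..#...#
...#.>#
....##.
step 33: .......
.......
...##..
..#....
..#..^#
...#..#
....##.
step 34: .......
.......
...##..
..#....
..#..#>
...#..#
....##.
step 35: .......
.......
...##..
..#...^
..#..#.
...#..#
....##.
step 36: .......
.......
...##..
>.#...#
..#..#.
...#..#
....##.
step 37: .......
.......
...##..
#.#...#
v.#..#.
...#..#
....##.
step 38: .......
.......
...##..
#.#...#
#.#..#<
...#..#
....##.
step 39: .......
.......
...##..
#.#...^
#.#..##
...#..#
....##.
step 40: .......
.......
...##..
#.#..<.
#.#..##
...#..#
....##.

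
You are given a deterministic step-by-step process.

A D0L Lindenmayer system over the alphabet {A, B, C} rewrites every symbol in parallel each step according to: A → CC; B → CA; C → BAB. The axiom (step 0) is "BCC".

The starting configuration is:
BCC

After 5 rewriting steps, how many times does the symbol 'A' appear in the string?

68

t=0: BCC
t=1: CABABBAB
t=2: BABCCCACCCACACCCA
t=3: CACCCABABBABBABCCBABBABBABCCBABCCBABBABBABCC
t=4: BABCCBABBABBABCCCACCCACACCCACACCCABABBABCACCCACACCCACACCCABABBABCACCCABABBABCACCCACACCCACACCCABABBAB
t=5: CACCCABABBABCACCCACACCCACACCCABABBABBABCCBABBABBABCCBABCCB…BCCBABBABBABCCBABCCBABBABBABCCBABCCBABBABBABCCCACCCACACCCA  (len 244)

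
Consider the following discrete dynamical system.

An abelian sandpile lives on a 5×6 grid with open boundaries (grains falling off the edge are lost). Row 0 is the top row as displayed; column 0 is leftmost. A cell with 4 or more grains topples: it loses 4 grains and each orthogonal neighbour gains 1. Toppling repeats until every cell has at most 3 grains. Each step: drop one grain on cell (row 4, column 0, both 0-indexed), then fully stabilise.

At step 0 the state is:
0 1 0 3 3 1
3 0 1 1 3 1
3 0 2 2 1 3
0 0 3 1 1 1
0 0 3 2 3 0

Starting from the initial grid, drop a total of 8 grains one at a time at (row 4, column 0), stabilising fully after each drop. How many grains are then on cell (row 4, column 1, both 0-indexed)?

2

0) 0 1 0 3 3 1
3 0 1 1 3 1
3 0 2 2 1 3
0 0 3 1 1 1
0 0 3 2 3 0
1) 0 1 0 3 3 1
3 0 1 1 3 1
3 0 2 2 1 3
0 0 3 1 1 1
1 0 3 2 3 0
2) 0 1 0 3 3 1
3 0 1 1 3 1
3 0 2 2 1 3
0 0 3 1 1 1
2 0 3 2 3 0
3) 0 1 0 3 3 1
3 0 1 1 3 1
3 0 2 2 1 3
0 0 3 1 1 1
3 0 3 2 3 0
4) 0 1 0 3 3 1
3 0 1 1 3 1
3 0 2 2 1 3
1 0 3 1 1 1
0 1 3 2 3 0
5) 0 1 0 3 3 1
3 0 1 1 3 1
3 0 2 2 1 3
1 0 3 1 1 1
1 1 3 2 3 0
6) 0 1 0 3 3 1
3 0 1 1 3 1
3 0 2 2 1 3
1 0 3 1 1 1
2 1 3 2 3 0
7) 0 1 0 3 3 1
3 0 1 1 3 1
3 0 2 2 1 3
1 0 3 1 1 1
3 1 3 2 3 0
8) 0 1 0 3 3 1
3 0 1 1 3 1
3 0 2 2 1 3
2 0 3 1 1 1
0 2 3 2 3 0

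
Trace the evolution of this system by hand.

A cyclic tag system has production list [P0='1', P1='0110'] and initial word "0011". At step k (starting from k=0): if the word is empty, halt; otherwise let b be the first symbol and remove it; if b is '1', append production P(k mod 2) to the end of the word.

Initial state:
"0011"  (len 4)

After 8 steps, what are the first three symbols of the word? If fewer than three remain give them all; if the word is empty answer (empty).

011

k=0  "0011"  (len 4)
k=1  "011"  (len 3)
k=2  "11"  (len 2)
k=3  "11"  (len 2)
k=4  "10110"  (len 5)
k=5  "01101"  (len 5)
k=6  "1101"  (len 4)
k=7  "1011"  (len 4)
k=8  "0110110"  (len 7)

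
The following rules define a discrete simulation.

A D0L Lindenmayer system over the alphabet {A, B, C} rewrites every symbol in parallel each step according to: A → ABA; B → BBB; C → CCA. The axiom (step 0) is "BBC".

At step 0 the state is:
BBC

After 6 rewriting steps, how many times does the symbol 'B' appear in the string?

1931

t=0: BBC
t=1: BBBBBBCCA
t=2: BBBBBBBBBBBBBBBBBBCCACCAABA
t=3: BBBBBBBBBBBBBBBBBBBBBBBBBBBBBBBBBBBBBBBBBBBBBBBBBBBBBBCCACCAABACCACCAABAABABBBABA
t=4: BBBBBBBBBBBBBBBBBBBBBBBBBBBBBBBBBBBBBBBBBBBBBBBBBBBBBBBBBB…BABACCACCAABACCACCAABAABABBBABAABABBBABABBBBBBBBBABABBBABA  (len 243)
t=5: BBBBBBBBBBBBBBBBBBBBBBBBBBBBBBBBBBBBBBBBBBBBBBBBBBBBBBBBBB…BABABBBBBBBBBBBBBBBBBBBBBBBBBBBABABBBABABBBBBBBBBABABBBABA  (len 729)
t=6: BBBBBBBBBBBBBBBBBBBBBBBBBBBBBBBBBBBBBBBBBBBBBBBBBBBBBBBBBB…BABABBBBBBBBBBBBBBBBBBBBBBBBBBBABABBBABABBBBBBBBBABABBBABA  (len 2187)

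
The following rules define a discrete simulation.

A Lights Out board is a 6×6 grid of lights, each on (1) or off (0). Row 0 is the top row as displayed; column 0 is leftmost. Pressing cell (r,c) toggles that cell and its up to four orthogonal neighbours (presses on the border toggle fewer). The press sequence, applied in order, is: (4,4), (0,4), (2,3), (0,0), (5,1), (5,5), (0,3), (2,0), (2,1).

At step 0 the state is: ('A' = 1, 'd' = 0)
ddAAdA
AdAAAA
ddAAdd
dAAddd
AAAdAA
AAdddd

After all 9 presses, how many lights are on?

[0] ddAAdA
AdAAAA
ddAAdd
dAAddd
AAAdAA
AAdddd
[1] ddAAdA
AdAAAA
ddAAdd
dAAdAd
AAAAdd
AAddAd
[2] ddAdAd
AdAAdA
ddAAdd
dAAdAd
AAAAdd
AAddAd
[3] ddAdAd
AdAddA
ddddAd
dAAAAd
AAAAdd
AAddAd
[4] AAAdAd
ddAddA
ddddAd
dAAAAd
AAAAdd
AAddAd
[5] AAAdAd
ddAddA
ddddAd
dAAAAd
AdAAdd
ddAdAd
[6] AAAdAd
ddAddA
ddddAd
dAAAAd
AdAAdA
ddAddA
[7] AAdAdd
ddAAdA
ddddAd
dAAAAd
AdAAdA
ddAddA
[8] AAdAdd
AdAAdA
AAddAd
AAAAAd
AdAAdA
ddAddA
[9] AAdAdd
AAAAdA
ddAdAd
AdAAAd
AdAAdA
ddAddA

20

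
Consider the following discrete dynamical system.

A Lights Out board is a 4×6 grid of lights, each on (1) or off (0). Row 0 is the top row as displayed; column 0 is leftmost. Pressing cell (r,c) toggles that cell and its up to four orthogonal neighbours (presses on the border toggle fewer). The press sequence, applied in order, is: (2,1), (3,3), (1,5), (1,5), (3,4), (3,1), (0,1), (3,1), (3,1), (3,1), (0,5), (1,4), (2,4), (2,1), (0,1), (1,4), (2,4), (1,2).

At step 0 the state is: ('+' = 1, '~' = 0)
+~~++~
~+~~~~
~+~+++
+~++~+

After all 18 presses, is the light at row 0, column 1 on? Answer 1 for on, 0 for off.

0) +~~++~
~+~~~~
~+~+++
+~++~+
1) +~~++~
~~~~~~
+~++++
++++~+
2) +~~++~
~~~~~~
+~+~++
++~~++
3) +~~+++
~~~~++
+~+~+~
++~~++
4) +~~++~
~~~~~~
+~+~++
++~~++
5) +~~++~
~~~~~~
+~+~~+
++~+~~
6) +~~++~
~~~~~~
+++~~+
~~++~~
7) ~++++~
~+~~~~
+++~~+
~~++~~
8) ~++++~
~+~~~~
+~+~~+
++~+~~
9) ~++++~
~+~~~~
+++~~+
~~++~~
10) ~++++~
~+~~~~
+~+~~+
++~+~~
11) ~+++~+
~+~~~+
+~+~~+
++~+~~
12) ~+++++
~+~++~
+~+~++
++~+~~
13) ~+++++
~+~+~~
+~++~~
++~++~
14) ~+++++
~~~+~~
~+~+~~
+~~++~
15) +~~+++
~+~+~~
~+~+~~
+~~++~
16) +~~+~+
~+~~++
~+~++~
+~~++~
17) +~~+~+
~+~~~+
~+~~~+
+~~+~~
18) +~++~+
~~++~+
~++~~+
+~~+~~

0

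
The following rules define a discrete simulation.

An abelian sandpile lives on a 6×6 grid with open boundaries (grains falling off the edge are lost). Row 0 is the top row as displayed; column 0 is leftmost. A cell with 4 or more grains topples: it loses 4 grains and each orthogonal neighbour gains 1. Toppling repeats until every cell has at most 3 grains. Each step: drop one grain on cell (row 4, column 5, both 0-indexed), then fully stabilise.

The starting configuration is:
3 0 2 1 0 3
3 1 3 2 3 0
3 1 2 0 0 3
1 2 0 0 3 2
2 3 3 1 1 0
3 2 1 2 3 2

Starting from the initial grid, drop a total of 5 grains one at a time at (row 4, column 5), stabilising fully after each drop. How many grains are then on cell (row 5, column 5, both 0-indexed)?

3

k=0  3 0 2 1 0 3
3 1 3 2 3 0
3 1 2 0 0 3
1 2 0 0 3 2
2 3 3 1 1 0
3 2 1 2 3 2
k=1  3 0 2 1 0 3
3 1 3 2 3 0
3 1 2 0 0 3
1 2 0 0 3 2
2 3 3 1 1 1
3 2 1 2 3 2
k=2  3 0 2 1 0 3
3 1 3 2 3 0
3 1 2 0 0 3
1 2 0 0 3 2
2 3 3 1 1 2
3 2 1 2 3 2
k=3  3 0 2 1 0 3
3 1 3 2 3 0
3 1 2 0 0 3
1 2 0 0 3 2
2 3 3 1 1 3
3 2 1 2 3 2
k=4  3 0 2 1 0 3
3 1 3 2 3 0
3 1 2 0 0 3
1 2 0 0 3 3
2 3 3 1 2 0
3 2 1 2 3 3
k=5  3 0 2 1 0 3
3 1 3 2 3 0
3 1 2 0 0 3
1 2 0 0 3 3
2 3 3 1 2 1
3 2 1 2 3 3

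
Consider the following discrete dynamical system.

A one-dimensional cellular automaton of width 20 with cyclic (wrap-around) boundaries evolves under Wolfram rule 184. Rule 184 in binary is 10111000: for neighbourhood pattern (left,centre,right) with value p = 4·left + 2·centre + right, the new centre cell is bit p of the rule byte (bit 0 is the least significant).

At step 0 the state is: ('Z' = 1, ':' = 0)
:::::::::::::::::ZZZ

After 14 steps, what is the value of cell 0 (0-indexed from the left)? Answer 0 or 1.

0

gen 0: :::::::::::::::::ZZZ
gen 1: Z::::::::::::::::ZZ:
gen 2: :Z:::::::::::::::Z:Z
gen 3: Z:Z:::::::::::::::Z:
gen 4: :Z:Z:::::::::::::::Z
gen 5: Z:Z:Z:::::::::::::::
gen 6: :Z:Z:Z::::::::::::::
gen 7: ::Z:Z:Z:::::::::::::
gen 8: :::Z:Z:Z::::::::::::
gen 9: ::::Z:Z:Z:::::::::::
gen 10: :::::Z:Z:Z::::::::::
gen 11: ::::::Z:Z:Z:::::::::
gen 12: :::::::Z:Z:Z::::::::
gen 13: ::::::::Z:Z:Z:::::::
gen 14: :::::::::Z:Z:Z::::::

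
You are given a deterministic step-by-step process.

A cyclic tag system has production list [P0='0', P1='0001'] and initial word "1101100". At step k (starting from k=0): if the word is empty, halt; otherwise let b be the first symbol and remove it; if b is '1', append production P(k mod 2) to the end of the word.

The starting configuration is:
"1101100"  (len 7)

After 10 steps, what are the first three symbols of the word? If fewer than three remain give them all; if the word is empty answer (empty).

010

t=0: "1101100"  (len 7)
t=1: "1011000"  (len 7)
t=2: "0110000001"  (len 10)
t=3: "110000001"  (len 9)
t=4: "100000010001"  (len 12)
t=5: "000000100010"  (len 12)
t=6: "00000100010"  (len 11)
t=7: "0000100010"  (len 10)
t=8: "000100010"  (len 9)
t=9: "00100010"  (len 8)
t=10: "0100010"  (len 7)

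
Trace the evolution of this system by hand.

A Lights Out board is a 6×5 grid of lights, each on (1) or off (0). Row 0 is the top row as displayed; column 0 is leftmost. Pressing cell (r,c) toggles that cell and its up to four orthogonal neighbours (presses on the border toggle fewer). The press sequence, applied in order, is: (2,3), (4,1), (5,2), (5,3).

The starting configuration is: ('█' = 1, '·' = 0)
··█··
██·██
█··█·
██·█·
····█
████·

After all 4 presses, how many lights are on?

17

[0] ··█··
██·██
█··█·
██·█·
····█
████·
[1] ··█··
██··█
█·█·█
██···
····█
████·
[2] ··█··
██··█
█·█·█
█····
███·█
█·██·
[3] ··█··
██··█
█·█·█
█····
██··█
██···
[4] ··█··
██··█
█·█·█
█····
██·██
█████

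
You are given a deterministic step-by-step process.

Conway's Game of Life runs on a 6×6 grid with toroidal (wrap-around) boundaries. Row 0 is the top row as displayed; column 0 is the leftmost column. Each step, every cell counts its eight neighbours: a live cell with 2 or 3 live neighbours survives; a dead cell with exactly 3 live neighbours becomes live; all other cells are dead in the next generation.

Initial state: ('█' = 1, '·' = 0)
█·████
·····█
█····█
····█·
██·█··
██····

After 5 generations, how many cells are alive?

k=0  █·████
·····█
█····█
····█·
██·█··
██····
k=1  ··███·
·█·█··
█···██
·█··█·
███··█
······
k=2  ··███·
██····
██████
··███·
███··█
█···██
k=3  ··███·
······
······
······
··█···
······
k=4  ···█··
···█··
······
······
······
··█···
k=5  ··██··
······
······
······
······
······

2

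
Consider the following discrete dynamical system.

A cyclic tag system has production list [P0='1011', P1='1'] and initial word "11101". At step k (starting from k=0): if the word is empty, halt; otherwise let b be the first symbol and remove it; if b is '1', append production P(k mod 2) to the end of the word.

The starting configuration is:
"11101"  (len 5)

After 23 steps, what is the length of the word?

33

0) "11101"  (len 5)
1) "11011011"  (len 8)
2) "10110111"  (len 8)
3) "01101111011"  (len 11)
4) "1101111011"  (len 10)
5) "1011110111011"  (len 13)
6) "0111101110111"  (len 13)
7) "111101110111"  (len 12)
8) "111011101111"  (len 12)
9) "110111011111011"  (len 15)
10) "101110111110111"  (len 15)
11) "011101111101111011"  (len 18)
12) "11101111101111011"  (len 17)
13) "11011111011110111011"  (len 20)
14) "10111110111101110111"  (len 20)
15) "01111101111011101111011"  (len 23)
16) "1111101111011101111011"  (len 22)
17) "1111011110111011110111011"  (len 25)
18) "1110111101110111101110111"  (len 25)
19) "1101111011101111011101111011"  (len 28)
20) "1011110111011110111011110111"  (len 28)
21) "0111101110111101110111101111011"  (len 31)
22) "111101110111101110111101111011"  (len 30)
23) "111011101111011101111011110111011"  (len 33)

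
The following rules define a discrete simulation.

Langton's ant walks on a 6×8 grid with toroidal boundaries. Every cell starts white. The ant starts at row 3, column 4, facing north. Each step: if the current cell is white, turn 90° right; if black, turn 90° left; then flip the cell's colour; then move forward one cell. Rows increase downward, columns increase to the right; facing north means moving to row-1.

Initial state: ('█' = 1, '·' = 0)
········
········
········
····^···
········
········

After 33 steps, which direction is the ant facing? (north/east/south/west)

east

k=0  ········
········
········
····^···
········
········
k=1  ········
········
········
····█>··
········
········
k=2  ········
········
········
····██··
·····v··
········
k=3  ········
········
········
····██··
····<█··
········
k=4  ········
········
········
····^█··
····██··
········
k=5  ········
········
········
···<·█··
····██··
········
k=6  ········
········
···^····
···█·█··
····██··
········
k=7  ········
········
···█>···
···█·█··
····██··
········
k=8  ········
········
···██···
···█v█··
····██··
········
k=9  ········
········
···██···
···<██··
····██··
········
k=10  ········
········
···██···
····██··
···v██··
········
k=11  ········
········
···██···
····██··
··<███··
········
k=12  ········
········
···██···
··^·██··
··████··
········
k=13  ········
········
···██···
··█>██··
··████··
········
k=14  ········
········
···██···
··████··
··█v██··
········
k=15  ········
········
···██···
··████··
··█·>█··
········
k=16  ········
········
···██···
··██^█··
··█··█··
········
k=17  ········
········
···██···
··█<·█··
··█··█··
········
k=18  ········
········
···██···
··█··█··
··█v·█··
········
k=19  ········
········
···██···
··█··█··
··<█·█··
········
k=20  ········
········
···██···
··█··█··
···█·█··
··v·····
k=21  ········
········
···██···
··█··█··
···█·█··
·<█·····
k=22  ········
········
···██···
··█··█··
·^·█·█··
·██·····
k=23  ········
········
···██···
··█··█··
·█>█·█··
·██·····
k=24  ········
········
···██···
··█··█··
·███·█··
·█v·····
k=25  ········
········
···██···
··█··█··
·███·█··
·█·>····
k=26  ···v····
········
···██···
··█··█··
·███·█··
·█·█····
k=27  ··<█····
········
···██···
··█··█··
·███·█··
·█·█····
k=28  ··██····
········
···██···
··█··█··
·███·█··
·█^█····
k=29  ··██····
········
···██···
··█··█··
·███·█··
·██>····
k=30  ··██····
········
···██···
··█··█··
·██^·█··
·██·····
k=31  ··██····
········
···██···
··█··█··
·█<··█··
·██·····
k=32  ··██····
········
···██···
··█··█··
·█···█··
·█v·····
k=33  ··██····
········
···██···
··█··█··
·█···█··
·█·>····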